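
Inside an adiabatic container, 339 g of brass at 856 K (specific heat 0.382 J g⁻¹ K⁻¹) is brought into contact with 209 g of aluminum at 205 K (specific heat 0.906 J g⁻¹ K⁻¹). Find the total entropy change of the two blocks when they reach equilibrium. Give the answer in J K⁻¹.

ΔS_total = 79.1 J/K

Energy balance: T_f = (m₁c₁T₁ + m₂c₂T₂)/(m₁c₁ + m₂c₂) = 469.4 K.
ΔS₁ = m₁c₁ ln(T_f/T₁) = 129.498 × ln(469.4/856) = -77.81 J/K.
ΔS₂ = m₂c₂ ln(T_f/T₂) = 189.354 × ln(469.4/205) = 156.9 J/K.
ΔS_total = -77.81 + 156.9 = 79.1 J/K.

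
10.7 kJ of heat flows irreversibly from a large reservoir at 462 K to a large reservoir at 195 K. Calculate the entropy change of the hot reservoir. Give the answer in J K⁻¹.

ΔS_hot = -23.2 J/K

The hot reservoir loses heat Q, so ΔS_hot = −Q/T_H = −10700/462 = -23.2 J/K.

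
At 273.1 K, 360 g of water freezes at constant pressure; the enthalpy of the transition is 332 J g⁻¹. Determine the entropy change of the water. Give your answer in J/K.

Heat released by the substance: Q = −mL = −360 × 332 = −119520 J.
At constant T, ΔS = Q_rev/T = −119520 / 273.1 = -438 J/K.

ΔS = -438 J/K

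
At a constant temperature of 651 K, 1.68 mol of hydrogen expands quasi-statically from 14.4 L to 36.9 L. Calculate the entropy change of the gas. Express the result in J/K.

For an isothermal ideal gas ΔS_gas = nR ln(V₂/V₁) = 1.68 × 8.314 × ln(36.9/14.4) = 13.1 J/K.

ΔS_gas = 13.1 J/K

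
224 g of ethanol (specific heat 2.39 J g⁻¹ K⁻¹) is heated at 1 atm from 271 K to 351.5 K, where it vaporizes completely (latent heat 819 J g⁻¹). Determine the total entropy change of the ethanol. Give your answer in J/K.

Warming step: ΔS₁ = m c ln(T_tr/T_i) = 224 × 2.39 × ln(351.5/271) = 139.2 J/K.
Phase change: ΔS₂ = +mL/T_tr = 224 × 819 / 351.5 = 521.9 J/K.
ΔS_total = (139.2) + (521.9) = 661 J/K.

ΔS = 661 J/K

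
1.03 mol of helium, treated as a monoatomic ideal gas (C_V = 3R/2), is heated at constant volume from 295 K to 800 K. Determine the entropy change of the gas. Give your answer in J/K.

ΔS = 12.8 J/K

At constant volume, ΔS = nC_V ln(T₂/T₁) with C_V = 3R/2 = 12.47 J mol⁻¹ K⁻¹.
ΔS = 1.03 × 12.47 × ln(800/295) = 12.8 J/K.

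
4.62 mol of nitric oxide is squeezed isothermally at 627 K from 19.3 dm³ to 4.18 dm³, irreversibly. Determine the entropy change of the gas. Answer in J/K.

Entropy is a state function, so ΔS_gas depends only on the end states.
For an isothermal ideal gas ΔS_gas = nR ln(V₂/V₁) = 4.62 × 8.314 × ln(4.18/19.3) = -58.8 J/K.

ΔS_gas = -58.8 J/K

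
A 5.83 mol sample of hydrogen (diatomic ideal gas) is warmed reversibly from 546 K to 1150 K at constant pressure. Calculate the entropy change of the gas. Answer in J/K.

At constant pressure, ΔS = nC_p ln(T₂/T₁) with C_p = 7R/2 = 29.1 J mol⁻¹ K⁻¹.
ΔS = 5.83 × 29.1 × ln(1150/546) = 126 J/K.

ΔS = 126 J/K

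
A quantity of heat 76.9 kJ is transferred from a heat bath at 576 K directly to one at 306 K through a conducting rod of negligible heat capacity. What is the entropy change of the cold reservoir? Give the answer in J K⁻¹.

ΔS_cold = 251 J/K

The cold reservoir gains heat Q, so ΔS_cold = +Q/T_C = 76900/306 = 251 J/K.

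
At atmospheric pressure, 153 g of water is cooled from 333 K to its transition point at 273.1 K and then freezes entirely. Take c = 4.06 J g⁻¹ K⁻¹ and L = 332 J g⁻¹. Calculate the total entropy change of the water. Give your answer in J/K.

ΔS = -309 J/K

Cooling step: ΔS₁ = m c ln(T_tr/T_i) = 153 × 4.06 × ln(273.1/333) = -123.2 J/K.
Phase change: ΔS₂ = −mL/T_tr = −153 × 332 / 273.1 = -186 J/K.
ΔS_total = (-123.2) + (-186) = -309 J/K.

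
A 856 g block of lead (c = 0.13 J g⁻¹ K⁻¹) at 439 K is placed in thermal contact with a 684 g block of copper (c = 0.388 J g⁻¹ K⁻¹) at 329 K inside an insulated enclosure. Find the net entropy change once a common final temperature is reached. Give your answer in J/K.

ΔS_total = 3.38 J/K

Energy balance: T_f = (m₁c₁T₁ + m₂c₂T₂)/(m₁c₁ + m₂c₂) = 361.5 K.
ΔS₁ = m₁c₁ ln(T_f/T₁) = 111.28 × ln(361.5/439) = -21.62 J/K.
ΔS₂ = m₂c₂ ln(T_f/T₂) = 265.392 × ln(361.5/329) = 25 J/K.
ΔS_total = -21.62 + 25 = 3.38 J/K.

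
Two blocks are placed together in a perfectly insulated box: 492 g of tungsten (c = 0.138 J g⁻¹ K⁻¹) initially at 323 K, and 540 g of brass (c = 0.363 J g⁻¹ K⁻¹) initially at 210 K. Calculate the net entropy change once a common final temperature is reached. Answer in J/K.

ΔS_total = 4.99 J/K

Energy balance: T_f = (m₁c₁T₁ + m₂c₂T₂)/(m₁c₁ + m₂c₂) = 239.07 K.
ΔS₁ = m₁c₁ ln(T_f/T₁) = 67.896 × ln(239.07/323) = -20.429 J/K.
ΔS₂ = m₂c₂ ln(T_f/T₂) = 196.02 × ln(239.07/210) = 25.414 J/K.
ΔS_total = -20.429 + 25.414 = 4.99 J/K.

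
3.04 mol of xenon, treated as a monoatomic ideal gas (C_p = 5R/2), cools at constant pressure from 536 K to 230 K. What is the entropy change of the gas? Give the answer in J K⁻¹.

At constant pressure, ΔS = nC_p ln(T₂/T₁) with C_p = 5R/2 = 20.79 J mol⁻¹ K⁻¹.
ΔS = 3.04 × 20.79 × ln(230/536) = -53.5 J/K.

ΔS = -53.5 J/K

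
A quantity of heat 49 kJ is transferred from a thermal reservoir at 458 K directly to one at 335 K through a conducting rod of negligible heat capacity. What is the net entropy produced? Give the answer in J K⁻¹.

ΔS_hot = −Q/T_H = −49000/458 = -107 J/K and ΔS_cold = +Q/T_C = 49000/335 = 146.3 J/K.
ΔS_total = -107 + 146.3 = 39.3 J/K, positive as the second law requires.

ΔS_total = 39.3 J/K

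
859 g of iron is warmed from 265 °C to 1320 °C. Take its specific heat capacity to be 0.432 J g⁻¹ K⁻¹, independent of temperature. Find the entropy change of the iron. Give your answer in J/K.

ΔS = 403 J/K

In kelvin: T₁ = 538.15 K, T₂ = 1593.15 K. ΔS = ∫dQ_rev/T = m c ln(T₂/T₁) = 859 × 0.432 × ln(1593.15/538.15) = 403 J/K.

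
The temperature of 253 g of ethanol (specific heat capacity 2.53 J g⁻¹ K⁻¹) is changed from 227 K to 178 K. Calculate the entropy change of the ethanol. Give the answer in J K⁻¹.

ΔS = -156 J/K

ΔS = ∫dQ_rev/T = m c ln(T₂/T₁) = 253 × 2.53 × ln(178/227) = -156 J/K.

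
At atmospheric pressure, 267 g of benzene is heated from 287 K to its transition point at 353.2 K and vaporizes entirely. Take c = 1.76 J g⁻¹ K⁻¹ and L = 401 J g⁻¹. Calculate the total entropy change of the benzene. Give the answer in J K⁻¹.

ΔS = 401 J/K

Warming step: ΔS₁ = m c ln(T_tr/T_i) = 267 × 1.76 × ln(353.2/287) = 97.53 J/K.
Phase change: ΔS₂ = +mL/T_tr = 267 × 401 / 353.2 = 303.1 J/K.
ΔS_total = (97.53) + (303.1) = 401 J/K.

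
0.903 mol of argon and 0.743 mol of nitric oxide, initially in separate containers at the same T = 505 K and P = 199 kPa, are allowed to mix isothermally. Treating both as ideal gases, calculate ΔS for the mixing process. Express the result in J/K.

ΔS_mix = 9.42 J/K

Mole fractions: x_A = 0.903/1.65 = 0.549, x_B = 0.451.
ΔS_mix = −R(n_A ln x_A + n_B ln x_B) = −8.314 × (0.903 ln 0.549 + 0.743 ln 0.451) = 9.42 J/K.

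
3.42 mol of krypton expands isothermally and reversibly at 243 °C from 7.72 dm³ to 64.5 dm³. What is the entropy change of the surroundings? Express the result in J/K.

ΔS_surr = -60.4 J/K

For an isothermal ideal gas ΔS_gas = nR ln(V₂/V₁) = 3.42 × 8.314 × ln(64.5/7.72) = 60.4 J/K.
The process is reversible, so ΔS_surr = −ΔS_gas = -60.4 J/K and ΔS_universe = 0.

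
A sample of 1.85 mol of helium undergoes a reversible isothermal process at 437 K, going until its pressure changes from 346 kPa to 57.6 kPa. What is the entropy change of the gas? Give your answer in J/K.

For an isothermal ideal gas ΔS_gas = nR ln(P₁/P₂) = 1.85 × 8.314 × ln(346/57.6) = 27.6 J/K.

ΔS_gas = 27.6 J/K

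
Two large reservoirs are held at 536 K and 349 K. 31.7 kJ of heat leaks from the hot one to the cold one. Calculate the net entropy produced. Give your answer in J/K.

ΔS_total = 31.7 J/K

ΔS_hot = −Q/T_H = −31700/536 = -59.14 J/K and ΔS_cold = +Q/T_C = 31700/349 = 90.83 J/K.
ΔS_total = -59.14 + 90.83 = 31.7 J/K, positive as the second law requires.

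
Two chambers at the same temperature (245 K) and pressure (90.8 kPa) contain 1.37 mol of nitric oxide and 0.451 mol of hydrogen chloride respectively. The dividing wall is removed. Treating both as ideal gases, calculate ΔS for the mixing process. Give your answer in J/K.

ΔS_mix = 8.47 J/K

Mole fractions: x_A = 1.37/1.82 = 0.752, x_B = 0.248.
ΔS_mix = −R(n_A ln x_A + n_B ln x_B) = −8.314 × (1.37 ln 0.752 + 0.451 ln 0.248) = 8.47 J/K.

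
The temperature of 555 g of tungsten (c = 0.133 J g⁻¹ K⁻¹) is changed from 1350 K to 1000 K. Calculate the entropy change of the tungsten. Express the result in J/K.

ΔS = -22.2 J/K

ΔS = ∫dQ_rev/T = m c ln(T₂/T₁) = 555 × 0.133 × ln(1000/1350) = -22.2 J/K.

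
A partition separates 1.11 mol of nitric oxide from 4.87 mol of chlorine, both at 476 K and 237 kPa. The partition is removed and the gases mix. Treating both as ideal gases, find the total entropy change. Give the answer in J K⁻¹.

ΔS_mix = 23.9 J/K

Mole fractions: x_A = 1.11/5.98 = 0.186, x_B = 0.814.
ΔS_mix = −R(n_A ln x_A + n_B ln x_B) = −8.314 × (1.11 ln 0.186 + 4.87 ln 0.814) = 23.9 J/K.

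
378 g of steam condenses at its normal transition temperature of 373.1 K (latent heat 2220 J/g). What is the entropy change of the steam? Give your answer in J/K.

Heat released by the substance: Q = −mL = −378 × 2220 = −839160 J.
At constant T, ΔS = Q_rev/T = −839160 / 373.1 = -2250 J/K.

ΔS = -2250 J/K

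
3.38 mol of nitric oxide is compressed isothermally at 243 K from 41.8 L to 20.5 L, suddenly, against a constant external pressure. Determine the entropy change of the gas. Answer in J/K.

Entropy is a state function, so ΔS_gas depends only on the end states.
For an isothermal ideal gas ΔS_gas = nR ln(V₂/V₁) = 3.38 × 8.314 × ln(20.5/41.8) = -20 J/K.

ΔS_gas = -20 J/K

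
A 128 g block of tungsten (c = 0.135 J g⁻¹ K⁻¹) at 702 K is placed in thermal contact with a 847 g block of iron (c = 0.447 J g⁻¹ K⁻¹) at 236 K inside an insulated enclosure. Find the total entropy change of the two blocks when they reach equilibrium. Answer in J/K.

Energy balance: T_f = (m₁c₁T₁ + m₂c₂T₂)/(m₁c₁ + m₂c₂) = 256.34 K.
ΔS₁ = m₁c₁ ln(T_f/T₁) = 17.28 × ln(256.34/702) = -17.41 J/K.
ΔS₂ = m₂c₂ ln(T_f/T₂) = 378.609 × ln(256.34/236) = 31.3 J/K.
ΔS_total = -17.41 + 31.3 = 13.9 J/K.

ΔS_total = 13.9 J/K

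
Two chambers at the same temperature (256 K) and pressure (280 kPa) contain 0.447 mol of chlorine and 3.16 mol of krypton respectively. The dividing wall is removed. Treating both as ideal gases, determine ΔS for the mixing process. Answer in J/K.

ΔS_mix = 11.2 J/K

Mole fractions: x_A = 0.447/3.61 = 0.124, x_B = 0.876.
ΔS_mix = −R(n_A ln x_A + n_B ln x_B) = −8.314 × (0.447 ln 0.124 + 3.16 ln 0.876) = 11.2 J/K.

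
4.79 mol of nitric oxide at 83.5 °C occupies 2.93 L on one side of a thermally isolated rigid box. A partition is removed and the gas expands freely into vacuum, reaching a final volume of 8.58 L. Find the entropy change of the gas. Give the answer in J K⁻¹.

For an ideal gas in free expansion Q = 0 and W = 0, so T is unchanged.
Entropy is a state function; using a reversible isothermal path, ΔS_gas = nR ln(V₂/V₁) = 4.79 × 8.314 × ln(8.58/2.93) = 42.8 J/K.

ΔS_gas = 42.8 J/K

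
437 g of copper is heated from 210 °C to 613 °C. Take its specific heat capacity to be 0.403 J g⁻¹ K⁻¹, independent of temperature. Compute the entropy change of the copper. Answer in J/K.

In kelvin: T₁ = 483.15 K, T₂ = 886.15 K. ΔS = ∫dQ_rev/T = m c ln(T₂/T₁) = 437 × 0.403 × ln(886.15/483.15) = 107 J/K.

ΔS = 107 J/K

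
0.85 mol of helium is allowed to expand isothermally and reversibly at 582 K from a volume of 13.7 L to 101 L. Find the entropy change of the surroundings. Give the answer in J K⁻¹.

ΔS_surr = -14.1 J/K

For an isothermal ideal gas ΔS_gas = nR ln(V₂/V₁) = 0.85 × 8.314 × ln(101/13.7) = 14.1 J/K.
The process is reversible, so ΔS_surr = −ΔS_gas = -14.1 J/K and ΔS_universe = 0.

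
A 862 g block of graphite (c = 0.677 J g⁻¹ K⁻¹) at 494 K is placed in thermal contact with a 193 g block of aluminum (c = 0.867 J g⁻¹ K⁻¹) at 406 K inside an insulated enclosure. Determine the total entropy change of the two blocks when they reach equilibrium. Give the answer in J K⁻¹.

Energy balance: T_f = (m₁c₁T₁ + m₂c₂T₂)/(m₁c₁ + m₂c₂) = 474.39 K.
ΔS₁ = m₁c₁ ln(T_f/T₁) = 583.574 × ln(474.39/494) = -23.64 J/K.
ΔS₂ = m₂c₂ ln(T_f/T₂) = 167.331 × ln(474.39/406) = 26.05 J/K.
ΔS_total = -23.64 + 26.05 = 2.41 J/K.

ΔS_total = 2.41 J/K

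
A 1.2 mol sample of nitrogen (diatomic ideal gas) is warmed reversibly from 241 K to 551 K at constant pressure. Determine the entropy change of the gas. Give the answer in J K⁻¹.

ΔS = 28.9 J/K

At constant pressure, ΔS = nC_p ln(T₂/T₁) with C_p = 7R/2 = 29.1 J mol⁻¹ K⁻¹.
ΔS = 1.2 × 29.1 × ln(551/241) = 28.9 J/K.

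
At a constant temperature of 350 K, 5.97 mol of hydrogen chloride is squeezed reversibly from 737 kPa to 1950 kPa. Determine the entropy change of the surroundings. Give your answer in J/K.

ΔS_surr = 48.3 J/K

For an isothermal ideal gas ΔS_gas = nR ln(P₁/P₂) = 5.97 × 8.314 × ln(737/1950) = -48.3 J/K.
The process is reversible, so ΔS_surr = −ΔS_gas = 48.3 J/K and ΔS_universe = 0.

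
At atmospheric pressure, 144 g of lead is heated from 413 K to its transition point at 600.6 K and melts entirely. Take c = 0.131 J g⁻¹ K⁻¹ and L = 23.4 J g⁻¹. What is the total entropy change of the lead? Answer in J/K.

Warming step: ΔS₁ = m c ln(T_tr/T_i) = 144 × 0.131 × ln(600.6/413) = 7.064 J/K.
Phase change: ΔS₂ = +mL/T_tr = 144 × 23.4 / 600.6 = 5.61 J/K.
ΔS_total = (7.064) + (5.61) = 12.7 J/K.

ΔS = 12.7 J/K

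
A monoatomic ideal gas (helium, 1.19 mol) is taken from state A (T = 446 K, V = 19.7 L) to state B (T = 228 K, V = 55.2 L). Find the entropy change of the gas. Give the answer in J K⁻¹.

ΔS = 0.236 J/K

Entropy is a state function: ΔS = nC_V ln(T₂/T₁) + nR ln(V₂/V₁), with C_V = 3R/2 = 12.47 J mol⁻¹ K⁻¹ for a monoatomic ideal gas.
ΔS = 1.19 × [12.47 × ln(228/446) + 8.314 × ln(55.2/19.7)] = 0.236 J/K.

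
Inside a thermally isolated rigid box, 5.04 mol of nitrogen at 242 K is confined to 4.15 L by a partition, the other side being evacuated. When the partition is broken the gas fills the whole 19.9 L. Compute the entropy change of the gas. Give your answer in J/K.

For an ideal gas in free expansion Q = 0 and W = 0, so T is unchanged.
Entropy is a state function; using a reversible isothermal path, ΔS_gas = nR ln(V₂/V₁) = 5.04 × 8.314 × ln(19.9/4.15) = 65.7 J/K.

ΔS_gas = 65.7 J/K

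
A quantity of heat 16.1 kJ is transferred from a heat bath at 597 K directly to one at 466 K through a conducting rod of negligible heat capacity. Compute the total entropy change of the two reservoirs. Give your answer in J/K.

ΔS_hot = −Q/T_H = −16100/597 = -26.97 J/K and ΔS_cold = +Q/T_C = 16100/466 = 34.55 J/K.
ΔS_total = -26.97 + 34.55 = 7.58 J/K, positive as the second law requires.

ΔS_total = 7.58 J/K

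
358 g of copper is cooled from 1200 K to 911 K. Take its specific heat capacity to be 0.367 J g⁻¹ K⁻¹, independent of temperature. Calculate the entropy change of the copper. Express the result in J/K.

ΔS = ∫dQ_rev/T = m c ln(T₂/T₁) = 358 × 0.367 × ln(911/1200) = -36.2 J/K.

ΔS = -36.2 J/K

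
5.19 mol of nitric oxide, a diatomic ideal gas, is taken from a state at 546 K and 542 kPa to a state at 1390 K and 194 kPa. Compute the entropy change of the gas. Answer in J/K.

ΔS = 185 J/K

ΔS = nC_p ln(T₂/T₁) − nR ln(P₂/P₁), with C_p = 7R/2 = 29.1 J mol⁻¹ K⁻¹ for a diatomic ideal gas.
ΔS = 5.19 × [29.1 × ln(1390/546) − 8.314 × ln(194/542)] = 185 J/K.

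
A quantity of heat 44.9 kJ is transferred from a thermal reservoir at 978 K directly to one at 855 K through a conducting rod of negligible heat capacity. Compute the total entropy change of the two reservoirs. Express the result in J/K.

ΔS_hot = −Q/T_H = −44900/978 = -45.91 J/K and ΔS_cold = +Q/T_C = 44900/855 = 52.51 J/K.
ΔS_total = -45.91 + 52.51 = 6.6 J/K, positive as the second law requires.

ΔS_total = 6.6 J/K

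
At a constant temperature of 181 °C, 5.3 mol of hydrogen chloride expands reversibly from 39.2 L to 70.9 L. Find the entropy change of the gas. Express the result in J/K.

For an isothermal ideal gas ΔS_gas = nR ln(V₂/V₁) = 5.3 × 8.314 × ln(70.9/39.2) = 26.1 J/K.

ΔS_gas = 26.1 J/K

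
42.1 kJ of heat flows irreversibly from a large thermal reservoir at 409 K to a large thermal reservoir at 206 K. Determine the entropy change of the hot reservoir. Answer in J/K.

The hot reservoir loses heat Q, so ΔS_hot = −Q/T_H = −42100/409 = -103 J/K.

ΔS_hot = -103 J/K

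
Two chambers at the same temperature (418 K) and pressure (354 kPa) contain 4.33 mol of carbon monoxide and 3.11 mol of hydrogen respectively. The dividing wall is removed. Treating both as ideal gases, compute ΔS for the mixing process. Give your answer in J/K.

ΔS_mix = 42 J/K

Mole fractions: x_A = 4.33/7.44 = 0.582, x_B = 0.418.
ΔS_mix = −R(n_A ln x_A + n_B ln x_B) = −8.314 × (4.33 ln 0.582 + 3.11 ln 0.418) = 42 J/K.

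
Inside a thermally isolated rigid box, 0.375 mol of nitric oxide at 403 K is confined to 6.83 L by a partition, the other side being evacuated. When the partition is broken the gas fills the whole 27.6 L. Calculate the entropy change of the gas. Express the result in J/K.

ΔS_gas = 4.35 J/K

For an ideal gas in free expansion Q = 0 and W = 0, so T is unchanged.
Entropy is a state function; using a reversible isothermal path, ΔS_gas = nR ln(V₂/V₁) = 0.375 × 8.314 × ln(27.6/6.83) = 4.35 J/K.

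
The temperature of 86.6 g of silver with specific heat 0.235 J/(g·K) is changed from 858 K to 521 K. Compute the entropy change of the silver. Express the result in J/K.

ΔS = ∫dQ_rev/T = m c ln(T₂/T₁) = 86.6 × 0.235 × ln(521/858) = -10.2 J/K.

ΔS = -10.2 J/K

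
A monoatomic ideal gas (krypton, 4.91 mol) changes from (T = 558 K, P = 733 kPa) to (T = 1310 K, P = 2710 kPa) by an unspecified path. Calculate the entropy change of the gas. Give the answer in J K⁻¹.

ΔS = 33.7 J/K

ΔS = nC_p ln(T₂/T₁) − nR ln(P₂/P₁), with C_p = 5R/2 = 20.79 J mol⁻¹ K⁻¹ for a monoatomic ideal gas.
ΔS = 4.91 × [20.79 × ln(1310/558) − 8.314 × ln(2710/733)] = 33.7 J/K.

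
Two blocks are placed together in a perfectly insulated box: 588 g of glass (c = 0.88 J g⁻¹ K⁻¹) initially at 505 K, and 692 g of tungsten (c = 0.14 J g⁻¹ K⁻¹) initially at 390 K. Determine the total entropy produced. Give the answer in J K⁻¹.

ΔS_total = 2.57 J/K

Energy balance: T_f = (m₁c₁T₁ + m₂c₂T₂)/(m₁c₁ + m₂c₂) = 486.86 K.
ΔS₁ = m₁c₁ ln(T_f/T₁) = 517.44 × ln(486.86/505) = -18.92 J/K.
ΔS₂ = m₂c₂ ln(T_f/T₂) = 96.88 × ln(486.86/390) = 21.49 J/K.
ΔS_total = -18.92 + 21.49 = 2.57 J/K.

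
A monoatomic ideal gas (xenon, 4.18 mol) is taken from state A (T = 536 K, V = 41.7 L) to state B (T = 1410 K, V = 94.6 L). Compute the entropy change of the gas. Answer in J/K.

Entropy is a state function: ΔS = nC_V ln(T₂/T₁) + nR ln(V₂/V₁), with C_V = 3R/2 = 12.47 J mol⁻¹ K⁻¹ for a monoatomic ideal gas.
ΔS = 4.18 × [12.47 × ln(1410/536) + 8.314 × ln(94.6/41.7)] = 78.9 J/K.

ΔS = 78.9 J/K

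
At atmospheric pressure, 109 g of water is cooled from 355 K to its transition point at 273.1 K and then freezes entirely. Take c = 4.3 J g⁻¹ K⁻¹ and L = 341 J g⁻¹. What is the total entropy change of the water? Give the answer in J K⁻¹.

ΔS = -259 J/K

Cooling step: ΔS₁ = m c ln(T_tr/T_i) = 109 × 4.3 × ln(273.1/355) = -122.9 J/K.
Phase change: ΔS₂ = −mL/T_tr = −109 × 341 / 273.1 = -136.1 J/K.
ΔS_total = (-122.9) + (-136.1) = -259 J/K.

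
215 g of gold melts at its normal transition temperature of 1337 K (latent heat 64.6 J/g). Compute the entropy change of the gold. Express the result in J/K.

ΔS = 10.4 J/K

Heat absorbed by the substance: Q = mL = 215 × 64.6 = 13889 J.
At constant T, ΔS = Q_rev/T = 13889 / 1337 = 10.4 J/K.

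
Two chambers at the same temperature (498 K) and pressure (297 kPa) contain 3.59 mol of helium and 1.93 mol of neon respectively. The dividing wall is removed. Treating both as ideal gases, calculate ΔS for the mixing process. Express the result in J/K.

ΔS_mix = 29.7 J/K

Mole fractions: x_A = 3.59/5.52 = 0.65, x_B = 0.35.
ΔS_mix = −R(n_A ln x_A + n_B ln x_B) = −8.314 × (3.59 ln 0.65 + 1.93 ln 0.35) = 29.7 J/K.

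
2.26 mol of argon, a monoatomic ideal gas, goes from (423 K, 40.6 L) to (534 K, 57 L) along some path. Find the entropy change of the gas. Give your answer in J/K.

Entropy is a state function: ΔS = nC_V ln(T₂/T₁) + nR ln(V₂/V₁), with C_V = 3R/2 = 12.47 J mol⁻¹ K⁻¹ for a monoatomic ideal gas.
ΔS = 2.26 × [12.47 × ln(534/423) + 8.314 × ln(57/40.6)] = 12.9 J/K.

ΔS = 12.9 J/K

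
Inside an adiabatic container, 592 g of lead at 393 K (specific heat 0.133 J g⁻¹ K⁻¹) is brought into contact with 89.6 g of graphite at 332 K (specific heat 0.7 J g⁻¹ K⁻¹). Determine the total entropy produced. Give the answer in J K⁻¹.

ΔS_total = 0.493 J/K

Energy balance: T_f = (m₁c₁T₁ + m₂c₂T₂)/(m₁c₁ + m₂c₂) = 365.95 K.
ΔS₁ = m₁c₁ ln(T_f/T₁) = 78.736 × ln(365.95/393) = -5.614 J/K.
ΔS₂ = m₂c₂ ln(T_f/T₂) = 62.72 × ln(365.95/332) = 6.107 J/K.
ΔS_total = -5.614 + 6.107 = 0.493 J/K.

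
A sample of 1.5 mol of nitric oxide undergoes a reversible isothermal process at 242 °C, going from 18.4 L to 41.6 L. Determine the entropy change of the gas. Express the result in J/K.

For an isothermal ideal gas ΔS_gas = nR ln(V₂/V₁) = 1.5 × 8.314 × ln(41.6/18.4) = 10.2 J/K.

ΔS_gas = 10.2 J/K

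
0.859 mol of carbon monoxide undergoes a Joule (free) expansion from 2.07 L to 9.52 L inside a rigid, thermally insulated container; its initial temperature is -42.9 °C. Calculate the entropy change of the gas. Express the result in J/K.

No heat is exchanged and no work is done, so the ideal-gas temperature stays constant.
Entropy is a state function; using a reversible isothermal path, ΔS_gas = nR ln(V₂/V₁) = 0.859 × 8.314 × ln(9.52/2.07) = 10.9 J/K.

ΔS_gas = 10.9 J/K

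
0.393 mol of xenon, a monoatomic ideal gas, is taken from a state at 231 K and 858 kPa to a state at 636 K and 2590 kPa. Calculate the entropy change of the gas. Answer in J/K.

ΔS = nC_p ln(T₂/T₁) − nR ln(P₂/P₁), with C_p = 5R/2 = 20.79 J mol⁻¹ K⁻¹ for a monoatomic ideal gas.
ΔS = 0.393 × [20.79 × ln(636/231) − 8.314 × ln(2590/858)] = 4.66 J/K.

ΔS = 4.66 J/K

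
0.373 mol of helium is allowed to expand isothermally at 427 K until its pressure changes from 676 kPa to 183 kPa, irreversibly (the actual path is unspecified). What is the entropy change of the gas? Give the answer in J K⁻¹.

ΔS_gas = 4.05 J/K

Entropy is a state function, so ΔS_gas depends only on the end states.
For an isothermal ideal gas ΔS_gas = nR ln(P₁/P₂) = 0.373 × 8.314 × ln(676/183) = 4.05 J/K.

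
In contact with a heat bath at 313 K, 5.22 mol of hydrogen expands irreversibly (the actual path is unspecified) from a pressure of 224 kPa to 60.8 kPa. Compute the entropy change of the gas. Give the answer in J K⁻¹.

Entropy is a state function, so ΔS_gas depends only on the end states.
For an isothermal ideal gas ΔS_gas = nR ln(P₁/P₂) = 5.22 × 8.314 × ln(224/60.8) = 56.6 J/K.

ΔS_gas = 56.6 J/K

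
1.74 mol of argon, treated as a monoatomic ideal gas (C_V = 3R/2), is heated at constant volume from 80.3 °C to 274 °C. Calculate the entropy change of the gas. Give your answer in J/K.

ΔS = 9.48 J/K

In kelvin: T₁ = 353.45 K, T₂ = 547.15 K. At constant volume, ΔS = nC_V ln(T₂/T₁) with C_V = 3R/2 = 12.47 J mol⁻¹ K⁻¹.
ΔS = 1.74 × 12.47 × ln(547.15/353.45) = 9.48 J/K.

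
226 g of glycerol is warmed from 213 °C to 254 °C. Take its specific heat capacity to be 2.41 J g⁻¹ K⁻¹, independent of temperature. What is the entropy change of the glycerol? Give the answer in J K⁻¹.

In kelvin: T₁ = 486.15 K, T₂ = 527.15 K. ΔS = ∫dQ_rev/T = m c ln(T₂/T₁) = 226 × 2.41 × ln(527.15/486.15) = 44.1 J/K.

ΔS = 44.1 J/K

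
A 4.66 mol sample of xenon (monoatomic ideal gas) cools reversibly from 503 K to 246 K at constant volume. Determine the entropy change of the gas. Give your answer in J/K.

At constant volume, ΔS = nC_V ln(T₂/T₁) with C_V = 3R/2 = 12.47 J mol⁻¹ K⁻¹.
ΔS = 4.66 × 12.47 × ln(246/503) = -41.6 J/K.

ΔS = -41.6 J/K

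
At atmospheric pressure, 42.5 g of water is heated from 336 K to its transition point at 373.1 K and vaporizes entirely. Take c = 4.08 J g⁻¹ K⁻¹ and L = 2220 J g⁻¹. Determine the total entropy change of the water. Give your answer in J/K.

ΔS = 271 J/K

Warming step: ΔS₁ = m c ln(T_tr/T_i) = 42.5 × 4.08 × ln(373.1/336) = 18.16 J/K.
Phase change: ΔS₂ = +mL/T_tr = 42.5 × 2220 / 373.1 = 252.9 J/K.
ΔS_total = (18.16) + (252.9) = 271 J/K.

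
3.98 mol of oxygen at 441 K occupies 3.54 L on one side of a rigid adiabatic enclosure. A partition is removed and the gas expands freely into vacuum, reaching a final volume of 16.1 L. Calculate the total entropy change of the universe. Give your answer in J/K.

ΔS_universe = 50.1 J/K

For an ideal gas in free expansion Q = 0 and W = 0, so T is unchanged.
Entropy is a state function; using a reversible isothermal path, ΔS_gas = nR ln(V₂/V₁) = 3.98 × 8.314 × ln(16.1/3.54) = 50.1 J/K.
The insulated surroundings exchange no heat, so ΔS_surr = 0 and ΔS_universe = ΔS_gas.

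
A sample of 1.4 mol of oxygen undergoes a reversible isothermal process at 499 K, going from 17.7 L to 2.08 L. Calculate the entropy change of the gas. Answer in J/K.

For an isothermal ideal gas ΔS_gas = nR ln(V₂/V₁) = 1.4 × 8.314 × ln(2.08/17.7) = -24.9 J/K.

ΔS_gas = -24.9 J/K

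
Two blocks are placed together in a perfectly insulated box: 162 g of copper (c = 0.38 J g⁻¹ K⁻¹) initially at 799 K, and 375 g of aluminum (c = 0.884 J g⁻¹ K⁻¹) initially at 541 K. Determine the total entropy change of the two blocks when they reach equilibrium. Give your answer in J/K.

ΔS_total = 4.31 J/K

Energy balance: T_f = (m₁c₁T₁ + m₂c₂T₂)/(m₁c₁ + m₂c₂) = 581.41 K.
ΔS₁ = m₁c₁ ln(T_f/T₁) = 61.56 × ln(581.41/799) = -19.57 J/K.
ΔS₂ = m₂c₂ ln(T_f/T₂) = 331.5 × ln(581.41/541) = 23.88 J/K.
ΔS_total = -19.57 + 23.88 = 4.31 J/K.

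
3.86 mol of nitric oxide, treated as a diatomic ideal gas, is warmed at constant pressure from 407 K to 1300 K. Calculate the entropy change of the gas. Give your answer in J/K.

ΔS = 130 J/K

At constant pressure, ΔS = nC_p ln(T₂/T₁) with C_p = 7R/2 = 29.1 J mol⁻¹ K⁻¹.
ΔS = 3.86 × 29.1 × ln(1300/407) = 130 J/K.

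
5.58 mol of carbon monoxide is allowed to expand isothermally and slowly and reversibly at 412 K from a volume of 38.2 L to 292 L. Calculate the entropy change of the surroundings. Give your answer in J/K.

ΔS_surr = -94.4 J/K

For an isothermal ideal gas ΔS_gas = nR ln(V₂/V₁) = 5.58 × 8.314 × ln(292/38.2) = 94.4 J/K.
The process is reversible, so ΔS_surr = −ΔS_gas = -94.4 J/K and ΔS_universe = 0.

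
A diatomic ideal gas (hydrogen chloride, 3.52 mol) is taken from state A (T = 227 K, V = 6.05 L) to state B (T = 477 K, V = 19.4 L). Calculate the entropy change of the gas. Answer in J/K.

ΔS = 88.4 J/K

Entropy is a state function: ΔS = nC_V ln(T₂/T₁) + nR ln(V₂/V₁), with C_V = 5R/2 = 20.79 J mol⁻¹ K⁻¹ for a diatomic ideal gas.
ΔS = 3.52 × [20.79 × ln(477/227) + 8.314 × ln(19.4/6.05)] = 88.4 J/K.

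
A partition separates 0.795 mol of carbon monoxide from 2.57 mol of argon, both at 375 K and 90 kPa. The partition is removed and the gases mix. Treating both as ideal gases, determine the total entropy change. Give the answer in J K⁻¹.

Mole fractions: x_A = 0.795/3.36 = 0.236, x_B = 0.764.
ΔS_mix = −R(n_A ln x_A + n_B ln x_B) = −8.314 × (0.795 ln 0.236 + 2.57 ln 0.764) = 15.3 J/K.

ΔS_mix = 15.3 J/K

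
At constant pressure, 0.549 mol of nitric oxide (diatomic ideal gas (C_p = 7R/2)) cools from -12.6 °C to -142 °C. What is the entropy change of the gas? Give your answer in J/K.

In kelvin: T₁ = 260.55 K, T₂ = 131.15 K. At constant pressure, ΔS = nC_p ln(T₂/T₁) with C_p = 7R/2 = 29.1 J mol⁻¹ K⁻¹.
ΔS = 0.549 × 29.1 × ln(131.15/260.55) = -11 J/K.

ΔS = -11 J/K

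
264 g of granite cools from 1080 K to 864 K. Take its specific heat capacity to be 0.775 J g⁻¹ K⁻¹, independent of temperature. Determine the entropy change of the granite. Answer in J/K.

ΔS = -45.7 J/K

ΔS = ∫dQ_rev/T = m c ln(T₂/T₁) = 264 × 0.775 × ln(864/1080) = -45.7 J/K.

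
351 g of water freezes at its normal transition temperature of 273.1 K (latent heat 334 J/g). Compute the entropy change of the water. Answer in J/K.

ΔS = -429 J/K

Heat released by the substance: Q = −mL = −351 × 334 = −117234 J.
At constant T, ΔS = Q_rev/T = −117234 / 273.1 = -429 J/K.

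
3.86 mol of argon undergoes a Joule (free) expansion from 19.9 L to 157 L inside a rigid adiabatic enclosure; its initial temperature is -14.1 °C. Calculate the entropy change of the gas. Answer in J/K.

ΔS_gas = 66.3 J/K

For an ideal gas in free expansion Q = 0 and W = 0, so T is unchanged.
Entropy is a state function; using a reversible isothermal path, ΔS_gas = nR ln(V₂/V₁) = 3.86 × 8.314 × ln(157/19.9) = 66.3 J/K.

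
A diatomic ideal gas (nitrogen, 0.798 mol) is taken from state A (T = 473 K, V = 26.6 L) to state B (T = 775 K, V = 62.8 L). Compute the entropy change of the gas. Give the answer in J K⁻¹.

ΔS = 13.9 J/K

Entropy is a state function: ΔS = nC_V ln(T₂/T₁) + nR ln(V₂/V₁), with C_V = 5R/2 = 20.79 J mol⁻¹ K⁻¹ for a diatomic ideal gas.
ΔS = 0.798 × [20.79 × ln(775/473) + 8.314 × ln(62.8/26.6)] = 13.9 J/K.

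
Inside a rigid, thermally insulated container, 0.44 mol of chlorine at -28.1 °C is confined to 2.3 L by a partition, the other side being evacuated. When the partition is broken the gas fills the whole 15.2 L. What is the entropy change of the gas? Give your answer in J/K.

ΔS_gas = 6.91 J/K

For an ideal gas in free expansion Q = 0 and W = 0, so T is unchanged.
Entropy is a state function; using a reversible isothermal path, ΔS_gas = nR ln(V₂/V₁) = 0.44 × 8.314 × ln(15.2/2.3) = 6.91 J/K.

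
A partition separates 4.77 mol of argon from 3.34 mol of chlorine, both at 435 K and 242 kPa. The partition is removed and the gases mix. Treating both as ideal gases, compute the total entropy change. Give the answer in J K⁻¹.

ΔS_mix = 45.7 J/K

Mole fractions: x_A = 4.77/8.11 = 0.588, x_B = 0.412.
ΔS_mix = −R(n_A ln x_A + n_B ln x_B) = −8.314 × (4.77 ln 0.588 + 3.34 ln 0.412) = 45.7 J/K.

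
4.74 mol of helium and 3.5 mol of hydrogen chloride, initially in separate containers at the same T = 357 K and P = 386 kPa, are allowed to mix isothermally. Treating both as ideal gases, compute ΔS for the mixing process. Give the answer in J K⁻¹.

Mole fractions: x_A = 4.74/8.24 = 0.575, x_B = 0.425.
ΔS_mix = −R(n_A ln x_A + n_B ln x_B) = −8.314 × (4.74 ln 0.575 + 3.5 ln 0.425) = 46.7 J/K.

ΔS_mix = 46.7 J/K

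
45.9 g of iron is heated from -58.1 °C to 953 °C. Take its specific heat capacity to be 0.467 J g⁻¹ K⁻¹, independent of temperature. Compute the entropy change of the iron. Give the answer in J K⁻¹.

In kelvin: T₁ = 215.05 K, T₂ = 1226.15 K. ΔS = ∫dQ_rev/T = m c ln(T₂/T₁) = 45.9 × 0.467 × ln(1226.15/215.05) = 37.3 J/K.

ΔS = 37.3 J/K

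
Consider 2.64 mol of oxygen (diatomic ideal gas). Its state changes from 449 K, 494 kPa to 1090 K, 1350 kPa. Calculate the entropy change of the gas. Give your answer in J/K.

ΔS = 46.1 J/K

ΔS = nC_p ln(T₂/T₁) − nR ln(P₂/P₁), with C_p = 7R/2 = 29.1 J mol⁻¹ K⁻¹ for a diatomic ideal gas.
ΔS = 2.64 × [29.1 × ln(1090/449) − 8.314 × ln(1350/494)] = 46.1 J/K.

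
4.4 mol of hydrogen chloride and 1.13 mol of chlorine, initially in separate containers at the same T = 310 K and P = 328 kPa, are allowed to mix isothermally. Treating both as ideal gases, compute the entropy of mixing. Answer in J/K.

ΔS_mix = 23.3 J/K

Mole fractions: x_A = 4.4/5.53 = 0.796, x_B = 0.204.
ΔS_mix = −R(n_A ln x_A + n_B ln x_B) = −8.314 × (4.4 ln 0.796 + 1.13 ln 0.204) = 23.3 J/K.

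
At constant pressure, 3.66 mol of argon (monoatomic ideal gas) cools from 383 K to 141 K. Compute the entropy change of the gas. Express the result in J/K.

ΔS = -76 J/K

At constant pressure, ΔS = nC_p ln(T₂/T₁) with C_p = 5R/2 = 20.79 J mol⁻¹ K⁻¹.
ΔS = 3.66 × 20.79 × ln(141/383) = -76 J/K.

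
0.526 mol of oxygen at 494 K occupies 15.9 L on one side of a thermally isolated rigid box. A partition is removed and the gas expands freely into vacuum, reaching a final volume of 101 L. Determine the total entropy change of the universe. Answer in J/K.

No heat is exchanged and no work is done, so the ideal-gas temperature stays constant.
Entropy is a state function; using a reversible isothermal path, ΔS_gas = nR ln(V₂/V₁) = 0.526 × 8.314 × ln(101/15.9) = 8.09 J/K.
The insulated surroundings exchange no heat, so ΔS_surr = 0 and ΔS_universe = ΔS_gas.

ΔS_universe = 8.09 J/K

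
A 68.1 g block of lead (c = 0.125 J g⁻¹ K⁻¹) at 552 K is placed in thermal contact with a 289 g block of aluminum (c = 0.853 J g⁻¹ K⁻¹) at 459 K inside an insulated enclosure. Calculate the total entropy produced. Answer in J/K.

Energy balance: T_f = (m₁c₁T₁ + m₂c₂T₂)/(m₁c₁ + m₂c₂) = 462.1 K.
ΔS₁ = m₁c₁ ln(T_f/T₁) = 8.5125 × ln(462.1/552) = -1.5132 J/K.
ΔS₂ = m₂c₂ ln(T_f/T₂) = 246.517 × ln(462.1/459) = 1.6616 J/K.
ΔS_total = -1.5132 + 1.6616 = 0.148 J/K.

ΔS_total = 0.148 J/K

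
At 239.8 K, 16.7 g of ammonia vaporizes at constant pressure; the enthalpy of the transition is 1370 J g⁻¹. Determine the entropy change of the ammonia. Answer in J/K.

ΔS = 95.4 J/K

Heat absorbed by the substance: Q = mL = 16.7 × 1370 = 22879 J.
At constant T, ΔS = Q_rev/T = 22879 / 239.8 = 95.4 J/K.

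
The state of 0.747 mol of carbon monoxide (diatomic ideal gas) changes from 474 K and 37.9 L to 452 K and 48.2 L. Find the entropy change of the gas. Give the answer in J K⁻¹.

Entropy is a state function: ΔS = nC_V ln(T₂/T₁) + nR ln(V₂/V₁), with C_V = 5R/2 = 20.79 J mol⁻¹ K⁻¹ for a diatomic ideal gas.
ΔS = 0.747 × [20.79 × ln(452/474) + 8.314 × ln(48.2/37.9)] = 0.755 J/K.

ΔS = 0.755 J/K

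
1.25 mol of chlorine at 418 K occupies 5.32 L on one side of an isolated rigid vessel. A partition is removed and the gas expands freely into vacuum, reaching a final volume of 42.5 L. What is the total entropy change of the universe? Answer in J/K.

For an ideal gas in free expansion Q = 0 and W = 0, so T is unchanged.
Entropy is a state function; using a reversible isothermal path, ΔS_gas = nR ln(V₂/V₁) = 1.25 × 8.314 × ln(42.5/5.32) = 21.6 J/K.
The insulated surroundings exchange no heat, so ΔS_surr = 0 and ΔS_universe = ΔS_gas.

ΔS_universe = 21.6 J/K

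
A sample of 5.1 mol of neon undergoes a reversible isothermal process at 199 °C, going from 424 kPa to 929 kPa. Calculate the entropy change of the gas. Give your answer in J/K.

ΔS_gas = -33.3 J/K

For an isothermal ideal gas ΔS_gas = nR ln(P₁/P₂) = 5.1 × 8.314 × ln(424/929) = -33.3 J/K.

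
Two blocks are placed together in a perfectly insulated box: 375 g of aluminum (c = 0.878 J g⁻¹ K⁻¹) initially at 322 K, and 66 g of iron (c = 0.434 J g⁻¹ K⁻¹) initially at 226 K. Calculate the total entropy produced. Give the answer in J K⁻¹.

Energy balance: T_f = (m₁c₁T₁ + m₂c₂T₂)/(m₁c₁ + m₂c₂) = 314.32 K.
ΔS₁ = m₁c₁ ln(T_f/T₁) = 329.25 × ln(314.32/322) = -7.952 J/K.
ΔS₂ = m₂c₂ ln(T_f/T₂) = 28.644 × ln(314.32/226) = 9.449 J/K.
ΔS_total = -7.952 + 9.449 = 1.5 J/K.

ΔS_total = 1.5 J/K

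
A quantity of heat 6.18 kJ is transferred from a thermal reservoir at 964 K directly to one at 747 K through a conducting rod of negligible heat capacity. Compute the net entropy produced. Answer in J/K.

ΔS_hot = −Q/T_H = −6180/964 = -6.411 J/K and ΔS_cold = +Q/T_C = 6180/747 = 8.273 J/K.
ΔS_total = -6.411 + 8.273 = 1.86 J/K, positive as the second law requires.

ΔS_total = 1.86 J/K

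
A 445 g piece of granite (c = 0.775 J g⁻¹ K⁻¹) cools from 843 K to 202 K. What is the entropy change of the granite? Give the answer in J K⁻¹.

ΔS = -493 J/K

ΔS = ∫dQ_rev/T = m c ln(T₂/T₁) = 445 × 0.775 × ln(202/843) = -493 J/K.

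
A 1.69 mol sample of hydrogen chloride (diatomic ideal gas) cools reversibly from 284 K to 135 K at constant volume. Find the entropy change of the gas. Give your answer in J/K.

At constant volume, ΔS = nC_V ln(T₂/T₁) with C_V = 5R/2 = 20.79 J mol⁻¹ K⁻¹.
ΔS = 1.69 × 20.79 × ln(135/284) = -26.1 J/K.

ΔS = -26.1 J/K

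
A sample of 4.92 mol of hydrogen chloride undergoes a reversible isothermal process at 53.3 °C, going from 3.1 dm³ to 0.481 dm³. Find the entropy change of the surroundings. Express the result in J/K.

For an isothermal ideal gas ΔS_gas = nR ln(V₂/V₁) = 4.92 × 8.314 × ln(0.481/3.1) = -76.2 J/K.
The process is reversible, so ΔS_surr = −ΔS_gas = 76.2 J/K and ΔS_universe = 0.

ΔS_surr = 76.2 J/K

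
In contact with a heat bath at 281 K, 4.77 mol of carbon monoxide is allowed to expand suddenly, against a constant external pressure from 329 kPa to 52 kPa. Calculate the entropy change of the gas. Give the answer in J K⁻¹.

Entropy is a state function, so ΔS_gas depends only on the end states.
For an isothermal ideal gas ΔS_gas = nR ln(P₁/P₂) = 4.77 × 8.314 × ln(329/52) = 73.2 J/K.

ΔS_gas = 73.2 J/K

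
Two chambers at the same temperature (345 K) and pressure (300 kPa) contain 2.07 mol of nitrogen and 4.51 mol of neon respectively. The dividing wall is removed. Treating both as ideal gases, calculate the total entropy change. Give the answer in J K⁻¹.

ΔS_mix = 34.1 J/K

Mole fractions: x_A = 2.07/6.58 = 0.315, x_B = 0.685.
ΔS_mix = −R(n_A ln x_A + n_B ln x_B) = −8.314 × (2.07 ln 0.315 + 4.51 ln 0.685) = 34.1 J/K.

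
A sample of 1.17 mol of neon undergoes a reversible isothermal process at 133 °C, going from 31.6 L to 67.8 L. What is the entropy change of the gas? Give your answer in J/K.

ΔS_gas = 7.43 J/K

For an isothermal ideal gas ΔS_gas = nR ln(V₂/V₁) = 1.17 × 8.314 × ln(67.8/31.6) = 7.43 J/K.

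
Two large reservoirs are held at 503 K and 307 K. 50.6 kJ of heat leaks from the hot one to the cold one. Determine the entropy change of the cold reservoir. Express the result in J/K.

ΔS_cold = 165 J/K

The cold reservoir gains heat Q, so ΔS_cold = +Q/T_C = 50600/307 = 165 J/K.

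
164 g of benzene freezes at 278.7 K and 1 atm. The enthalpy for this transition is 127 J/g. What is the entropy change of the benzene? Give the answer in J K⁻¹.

Heat released by the substance: Q = −mL = −164 × 127 = −20828 J.
At constant T, ΔS = Q_rev/T = −20828 / 278.7 = -74.7 J/K.

ΔS = -74.7 J/K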